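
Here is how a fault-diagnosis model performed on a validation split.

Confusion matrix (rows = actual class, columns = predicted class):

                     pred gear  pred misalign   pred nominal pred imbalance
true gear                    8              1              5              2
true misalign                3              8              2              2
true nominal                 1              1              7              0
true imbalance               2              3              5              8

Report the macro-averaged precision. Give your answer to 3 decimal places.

Per-class precision (TP/(TP+FP)):
  gear: TP=8, FP=3+1+2=6 → 8/14 = 0.5714
  misalign: TP=8, FP=1+1+3=5 → 8/13 = 0.6154
  nominal: TP=7, FP=5+2+5=12 → 7/19 = 0.3684
  imbalance: TP=8, FP=2+2+0=4 → 8/12 = 0.6667
Macro-precision = mean = (0.5714 + 0.6154 + 0.3684 + 0.6667) / 4 = 0.555

0.555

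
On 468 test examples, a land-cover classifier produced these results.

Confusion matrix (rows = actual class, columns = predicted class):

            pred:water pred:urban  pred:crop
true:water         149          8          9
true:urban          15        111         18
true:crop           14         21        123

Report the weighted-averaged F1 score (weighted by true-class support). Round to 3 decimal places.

Per-class F1 score (2·TP/(2·TP+FP+FN)):
  water: TP=149, FP=15+14=29, FN=8+9=17 → 298/344 = 0.8663
  urban: TP=111, FP=8+21=29, FN=15+18=33 → 222/284 = 0.7817
  crop: TP=123, FP=9+18=27, FN=14+21=35 → 246/308 = 0.7987
Weighted-F1 score = Σ (supportᵢ/N)·F1 scoreᵢ with N=468: (166/468)·0.8663 + (144/468)·0.7817 + (158/468)·0.7987 = 0.817

0.817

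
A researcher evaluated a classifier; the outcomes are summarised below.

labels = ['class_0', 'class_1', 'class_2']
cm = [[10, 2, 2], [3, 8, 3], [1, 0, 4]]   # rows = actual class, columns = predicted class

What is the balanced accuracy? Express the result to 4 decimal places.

0.6952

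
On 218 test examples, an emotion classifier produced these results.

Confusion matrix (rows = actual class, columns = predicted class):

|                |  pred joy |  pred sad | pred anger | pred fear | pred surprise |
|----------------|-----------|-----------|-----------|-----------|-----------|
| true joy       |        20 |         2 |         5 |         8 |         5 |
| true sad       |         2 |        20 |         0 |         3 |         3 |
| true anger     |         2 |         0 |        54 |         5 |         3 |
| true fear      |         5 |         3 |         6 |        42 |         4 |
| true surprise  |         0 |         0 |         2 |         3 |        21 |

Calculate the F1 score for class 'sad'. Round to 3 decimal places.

0.755

One-vs-rest for 'sad': TP = diagonal; FP = other classes predicted 'sad'; FN = 'sad' predicted as other.
F1 score = 2·TP/(2·TP+FP+FN).
sad: TP=20, FP=2+0+3+0=5, FN=2+0+3+3=8 → 40/53 = 0.7547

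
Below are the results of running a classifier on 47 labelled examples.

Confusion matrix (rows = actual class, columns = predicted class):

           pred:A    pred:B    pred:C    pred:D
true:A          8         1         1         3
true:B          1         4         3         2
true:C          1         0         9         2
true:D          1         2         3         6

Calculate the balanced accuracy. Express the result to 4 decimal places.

0.5663

Balanced accuracy = mean of per-class recall.
  A: recall = 8/13 = 0.61538
  B: recall = 4/10 = 0.40000
  C: recall = 9/12 = 0.75000
  D: recall = 6/12 = 0.50000
Mean = (0.61538 + 0.40000 + 0.75000 + 0.50000) / 4 = 0.5663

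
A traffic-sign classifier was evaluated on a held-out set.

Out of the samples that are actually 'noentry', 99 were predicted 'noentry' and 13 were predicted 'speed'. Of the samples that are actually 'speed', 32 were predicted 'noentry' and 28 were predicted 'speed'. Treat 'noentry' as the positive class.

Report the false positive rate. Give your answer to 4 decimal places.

0.5333

FPR = FP/(FP+TN) = 32/(32+28) = 0.5333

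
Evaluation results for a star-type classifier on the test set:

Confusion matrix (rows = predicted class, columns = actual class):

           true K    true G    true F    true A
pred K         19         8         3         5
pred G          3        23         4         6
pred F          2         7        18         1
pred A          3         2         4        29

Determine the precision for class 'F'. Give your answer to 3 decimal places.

0.643

One-vs-rest for 'F': TP = diagonal; FP = other classes predicted 'F'; FN = 'F' predicted as other.
precision = TP/(TP+FP).
F: TP=18, FP=2+7+1=10 → 18/28 = 0.6429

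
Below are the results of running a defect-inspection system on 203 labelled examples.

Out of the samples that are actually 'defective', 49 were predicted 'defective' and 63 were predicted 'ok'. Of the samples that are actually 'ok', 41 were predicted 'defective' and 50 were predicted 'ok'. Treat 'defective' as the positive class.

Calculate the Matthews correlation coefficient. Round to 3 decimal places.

-0.013

MCC = (TP·TN − FP·FN) / √((TP+FP)(TP+FN)(TN+FP)(TN+FN))
Numerator = 49·50 − 41·63 = -133
Denominator = √(90·112·91·113) = √103652640 = 10180.9941
MCC = -133 / 10180.9941 = -0.013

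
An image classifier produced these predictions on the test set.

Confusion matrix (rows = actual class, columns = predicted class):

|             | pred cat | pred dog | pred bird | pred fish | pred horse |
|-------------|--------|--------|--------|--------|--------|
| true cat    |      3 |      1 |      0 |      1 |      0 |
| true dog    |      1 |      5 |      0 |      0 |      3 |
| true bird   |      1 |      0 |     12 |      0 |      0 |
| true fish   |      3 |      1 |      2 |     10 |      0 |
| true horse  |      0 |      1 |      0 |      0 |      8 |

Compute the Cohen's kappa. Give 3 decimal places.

0.659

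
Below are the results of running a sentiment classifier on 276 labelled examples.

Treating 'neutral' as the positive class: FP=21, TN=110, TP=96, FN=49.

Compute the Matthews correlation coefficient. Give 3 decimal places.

MCC = (TP·TN − FP·FN) / √((TP+FP)(TP+FN)(TN+FP)(TN+FN))
Numerator = 96·110 − 21·49 = 9531
Denominator = √(117·145·131·159) = √353363985 = 18797.9782
MCC = 9531 / 18797.9782 = 0.507

0.507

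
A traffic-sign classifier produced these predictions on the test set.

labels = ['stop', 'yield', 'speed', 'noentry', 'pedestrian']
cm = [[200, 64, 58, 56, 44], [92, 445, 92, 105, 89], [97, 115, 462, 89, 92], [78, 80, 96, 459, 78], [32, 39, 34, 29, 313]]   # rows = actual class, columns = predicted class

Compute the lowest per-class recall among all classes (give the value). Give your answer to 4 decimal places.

Per-class recall (TP/(TP+FN)):
  stop: TP=200, FN=64+58+56+44=222 → 200/422 = 0.47393
  yield: TP=445, FN=92+92+105+89=378 → 445/823 = 0.54070
  speed: TP=462, FN=97+115+89+92=393 → 462/855 = 0.54035
  noentry: TP=459, FN=78+80+96+78=332 → 459/791 = 0.58028
  pedestrian: TP=313, FN=32+39+34+29=134 → 313/447 = 0.70022
Lowest is class 'stop' with recall = 0.4739.

0.4739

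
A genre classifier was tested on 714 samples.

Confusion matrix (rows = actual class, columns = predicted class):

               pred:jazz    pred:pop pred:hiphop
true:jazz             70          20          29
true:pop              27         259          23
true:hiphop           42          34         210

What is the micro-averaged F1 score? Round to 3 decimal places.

Micro-averaging pools counts across classes: ΣTP=539, ΣFP=175, ΣFN=175.
Micro-F1 score = 2·TP/(2·TP+FP+FN) on pooled counts = 0.755 (equals overall accuracy in single-label multiclass).

0.755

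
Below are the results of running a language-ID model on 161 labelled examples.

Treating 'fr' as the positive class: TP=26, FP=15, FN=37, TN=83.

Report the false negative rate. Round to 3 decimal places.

FNR = FN/(FN+TP) = 37/(37+26) = 0.587

0.587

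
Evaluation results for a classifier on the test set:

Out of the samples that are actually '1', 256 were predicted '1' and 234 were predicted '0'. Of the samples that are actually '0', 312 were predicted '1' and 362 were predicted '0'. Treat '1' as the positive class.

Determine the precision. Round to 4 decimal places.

0.4507

Precision = TP/(TP+FP) = 256/(256+312) = 256/568 = 0.4507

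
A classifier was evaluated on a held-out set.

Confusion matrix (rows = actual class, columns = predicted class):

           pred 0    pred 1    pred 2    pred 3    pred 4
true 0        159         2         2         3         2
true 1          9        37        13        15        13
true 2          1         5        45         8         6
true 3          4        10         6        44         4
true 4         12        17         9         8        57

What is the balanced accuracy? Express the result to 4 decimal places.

0.6529

Balanced accuracy = mean of per-class recall.
  0: recall = 159/168 = 0.94643
  1: recall = 37/87 = 0.42529
  2: recall = 45/65 = 0.69231
  3: recall = 44/68 = 0.64706
  4: recall = 57/103 = 0.55340
Mean = (0.94643 + 0.42529 + 0.69231 + 0.64706 + 0.55340) / 5 = 0.6529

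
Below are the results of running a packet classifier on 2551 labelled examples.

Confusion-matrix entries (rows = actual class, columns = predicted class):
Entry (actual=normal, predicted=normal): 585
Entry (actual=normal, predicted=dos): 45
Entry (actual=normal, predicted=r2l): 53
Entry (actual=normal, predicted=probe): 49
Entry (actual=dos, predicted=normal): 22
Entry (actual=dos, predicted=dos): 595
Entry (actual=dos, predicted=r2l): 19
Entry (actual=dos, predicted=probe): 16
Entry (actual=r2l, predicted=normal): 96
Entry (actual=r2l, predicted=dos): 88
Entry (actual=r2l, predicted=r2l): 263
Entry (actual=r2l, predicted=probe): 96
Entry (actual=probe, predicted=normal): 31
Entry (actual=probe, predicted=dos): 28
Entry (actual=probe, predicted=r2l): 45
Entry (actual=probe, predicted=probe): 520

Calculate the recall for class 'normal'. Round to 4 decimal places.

recall = TP/(TP+FN).
normal: TP=585, FN=45+53+49=147 → 585/732 = 0.79918

0.7992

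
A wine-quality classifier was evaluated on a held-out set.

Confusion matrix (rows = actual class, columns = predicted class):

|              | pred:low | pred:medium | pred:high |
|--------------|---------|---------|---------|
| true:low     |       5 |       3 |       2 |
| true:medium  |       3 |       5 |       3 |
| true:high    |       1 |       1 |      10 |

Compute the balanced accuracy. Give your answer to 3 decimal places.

0.596

Balanced accuracy = mean of per-class recall.
  low: recall = 5/10 = 0.5000
  medium: recall = 5/11 = 0.4545
  high: recall = 10/12 = 0.8333
Mean = (0.5000 + 0.4545 + 0.8333) / 3 = 0.596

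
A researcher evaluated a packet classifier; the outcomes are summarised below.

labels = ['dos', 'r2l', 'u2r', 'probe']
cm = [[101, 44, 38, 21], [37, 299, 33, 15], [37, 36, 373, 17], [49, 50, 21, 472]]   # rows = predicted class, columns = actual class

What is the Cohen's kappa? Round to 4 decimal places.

Observed agreement pₒ = trace/N = 1245/1643 = 0.75776
Expected agreement pₑ = Σ (rowᵢ·colᵢ)/N² = (224·204 + 429·384 + 465·463 + 525·592)/1643² = 0.27284
κ = (pₒ − pₑ)/(1 − pₑ) = (0.75776 − 0.27284)/(1 − 0.27284) = 0.6669

0.6669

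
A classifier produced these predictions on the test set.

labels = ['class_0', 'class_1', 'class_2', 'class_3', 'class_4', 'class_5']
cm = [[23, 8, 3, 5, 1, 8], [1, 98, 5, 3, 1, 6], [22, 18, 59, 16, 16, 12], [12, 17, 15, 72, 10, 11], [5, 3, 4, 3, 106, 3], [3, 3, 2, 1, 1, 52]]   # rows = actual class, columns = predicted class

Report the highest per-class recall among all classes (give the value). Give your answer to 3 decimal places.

Per-class recall (TP/(TP+FN)):
  class_0: TP=23, FN=8+3+5+1+8=25 → 23/48 = 0.4792
  class_1: TP=98, FN=1+5+3+1+6=16 → 98/114 = 0.8596
  class_2: TP=59, FN=22+18+16+16+12=84 → 59/143 = 0.4126
  class_3: TP=72, FN=12+17+15+10+11=65 → 72/137 = 0.5255
  class_4: TP=106, FN=5+3+4+3+3=18 → 106/124 = 0.8548
  class_5: TP=52, FN=3+3+2+1+1=10 → 52/62 = 0.8387
Highest is class 'class_1' with recall = 0.860.

0.860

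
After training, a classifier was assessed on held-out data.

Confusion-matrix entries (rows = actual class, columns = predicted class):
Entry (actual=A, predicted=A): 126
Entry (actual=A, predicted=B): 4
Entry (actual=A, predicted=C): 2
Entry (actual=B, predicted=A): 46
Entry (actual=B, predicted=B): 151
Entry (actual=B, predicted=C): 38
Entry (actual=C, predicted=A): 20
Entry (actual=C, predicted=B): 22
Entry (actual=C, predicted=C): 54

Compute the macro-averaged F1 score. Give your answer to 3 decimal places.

0.693

Per-class F1 score (2·TP/(2·TP+FP+FN)):
  A: TP=126, FP=46+20=66, FN=4+2=6 → 252/324 = 0.7778
  B: TP=151, FP=4+22=26, FN=46+38=84 → 302/412 = 0.7330
  C: TP=54, FP=2+38=40, FN=20+22=42 → 108/190 = 0.5684
Macro-F1 score = mean = (0.7778 + 0.7330 + 0.5684) / 3 = 0.693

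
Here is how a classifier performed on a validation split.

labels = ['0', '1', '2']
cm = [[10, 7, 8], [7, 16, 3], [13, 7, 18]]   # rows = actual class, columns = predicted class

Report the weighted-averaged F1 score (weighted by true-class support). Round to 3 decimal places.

0.498

Per-class F1 score (2·TP/(2·TP+FP+FN)):
  0: TP=10, FP=7+13=20, FN=7+8=15 → 20/55 = 0.3636
  1: TP=16, FP=7+7=14, FN=7+3=10 → 32/56 = 0.5714
  2: TP=18, FP=8+3=11, FN=13+7=20 → 36/67 = 0.5373
Weighted-F1 score = Σ (supportᵢ/N)·F1 scoreᵢ with N=89: (25/89)·0.3636 + (26/89)·0.5714 + (38/89)·0.5373 = 0.498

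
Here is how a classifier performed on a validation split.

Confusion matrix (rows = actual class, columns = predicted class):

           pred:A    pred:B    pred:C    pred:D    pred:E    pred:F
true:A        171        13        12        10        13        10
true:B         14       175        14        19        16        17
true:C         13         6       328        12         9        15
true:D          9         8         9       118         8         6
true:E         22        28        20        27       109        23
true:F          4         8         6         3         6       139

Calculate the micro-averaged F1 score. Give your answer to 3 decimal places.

Micro-averaging pools counts across classes: ΣTP=1040, ΣFP=380, ΣFN=380.
Micro-F1 score = 2·TP/(2·TP+FP+FN) on pooled counts = 0.732 (equals overall accuracy in single-label multiclass).

0.732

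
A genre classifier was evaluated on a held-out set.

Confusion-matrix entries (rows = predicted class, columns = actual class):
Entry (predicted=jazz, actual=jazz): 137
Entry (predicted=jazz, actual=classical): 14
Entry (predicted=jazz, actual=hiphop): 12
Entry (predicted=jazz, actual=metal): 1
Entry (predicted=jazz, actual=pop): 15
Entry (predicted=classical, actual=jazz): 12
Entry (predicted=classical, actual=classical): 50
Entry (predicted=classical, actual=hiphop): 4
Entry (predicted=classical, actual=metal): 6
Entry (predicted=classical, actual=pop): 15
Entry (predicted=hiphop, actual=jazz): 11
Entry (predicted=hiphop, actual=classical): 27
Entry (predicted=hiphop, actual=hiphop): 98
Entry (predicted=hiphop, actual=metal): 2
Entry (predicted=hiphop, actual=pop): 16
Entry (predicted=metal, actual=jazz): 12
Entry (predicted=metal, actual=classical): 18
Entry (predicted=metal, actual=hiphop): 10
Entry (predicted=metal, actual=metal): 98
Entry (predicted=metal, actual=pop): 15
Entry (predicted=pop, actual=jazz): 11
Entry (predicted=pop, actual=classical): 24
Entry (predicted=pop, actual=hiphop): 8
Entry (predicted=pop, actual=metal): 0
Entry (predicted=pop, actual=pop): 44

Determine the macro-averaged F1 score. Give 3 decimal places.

0.622

Per-class F1 score (2·TP/(2·TP+FP+FN)):
  jazz: TP=137, FP=14+12+1+15=42, FN=12+11+12+11=46 → 274/362 = 0.7569
  classical: TP=50, FP=12+4+6+15=37, FN=14+27+18+24=83 → 100/220 = 0.4545
  hiphop: TP=98, FP=11+27+2+16=56, FN=12+4+10+8=34 → 196/286 = 0.6853
  metal: TP=98, FP=12+18+10+15=55, FN=1+6+2+0=9 → 196/260 = 0.7538
  pop: TP=44, FP=11+24+8+0=43, FN=15+15+16+15=61 → 88/192 = 0.4583
Macro-F1 score = mean = (0.7569 + 0.4545 + 0.6853 + 0.7538 + 0.4583) / 5 = 0.622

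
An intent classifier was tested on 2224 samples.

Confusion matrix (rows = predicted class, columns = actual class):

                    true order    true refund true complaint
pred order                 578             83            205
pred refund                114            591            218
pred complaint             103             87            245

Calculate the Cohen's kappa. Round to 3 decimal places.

0.448

Observed agreement pₒ = trace/N = 1414/2224 = 0.6358
Expected agreement pₑ = Σ (rowᵢ·colᵢ)/N² = (795·866 + 761·923 + 668·435)/2224² = 0.3400
κ = (pₒ − pₑ)/(1 − pₑ) = (0.6358 − 0.3400)/(1 − 0.3400) = 0.448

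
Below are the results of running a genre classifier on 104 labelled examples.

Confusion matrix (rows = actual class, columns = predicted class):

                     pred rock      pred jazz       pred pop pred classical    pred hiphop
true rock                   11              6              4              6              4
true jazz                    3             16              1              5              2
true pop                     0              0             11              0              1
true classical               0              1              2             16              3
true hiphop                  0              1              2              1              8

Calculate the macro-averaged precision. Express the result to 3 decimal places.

Per-class precision (TP/(TP+FP)):
  rock: TP=11, FP=3+0+0+0=3 → 11/14 = 0.7857
  jazz: TP=16, FP=6+0+1+1=8 → 16/24 = 0.6667
  pop: TP=11, FP=4+1+2+2=9 → 11/20 = 0.5500
  classical: TP=16, FP=6+5+0+1=12 → 16/28 = 0.5714
  hiphop: TP=8, FP=4+2+1+3=10 → 8/18 = 0.4444
Macro-precision = mean = (0.7857 + 0.6667 + 0.5500 + 0.5714 + 0.4444) / 5 = 0.604

0.604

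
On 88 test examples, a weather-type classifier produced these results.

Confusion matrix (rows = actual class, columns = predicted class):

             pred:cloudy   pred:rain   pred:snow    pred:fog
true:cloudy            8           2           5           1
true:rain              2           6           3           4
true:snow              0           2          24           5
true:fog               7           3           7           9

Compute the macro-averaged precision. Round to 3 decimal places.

Per-class precision (TP/(TP+FP)):
  cloudy: TP=8, FP=2+0+7=9 → 8/17 = 0.4706
  rain: TP=6, FP=2+2+3=7 → 6/13 = 0.4615
  snow: TP=24, FP=5+3+7=15 → 24/39 = 0.6154
  fog: TP=9, FP=1+4+5=10 → 9/19 = 0.4737
Macro-precision = mean = (0.4706 + 0.4615 + 0.6154 + 0.4737) / 4 = 0.505

0.505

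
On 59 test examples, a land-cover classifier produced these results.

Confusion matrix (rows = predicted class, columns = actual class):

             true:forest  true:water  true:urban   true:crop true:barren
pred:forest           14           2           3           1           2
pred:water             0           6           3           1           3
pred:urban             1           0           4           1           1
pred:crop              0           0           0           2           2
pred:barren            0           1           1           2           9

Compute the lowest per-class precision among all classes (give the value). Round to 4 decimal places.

Per-class precision (TP/(TP+FP)):
  forest: TP=14, FP=2+3+1+2=8 → 14/22 = 0.63636
  water: TP=6, FP=0+3+1+3=7 → 6/13 = 0.46154
  urban: TP=4, FP=1+0+1+1=3 → 4/7 = 0.57143
  crop: TP=2, FP=0+0+0+2=2 → 2/4 = 0.50000
  barren: TP=9, FP=0+1+1+2=4 → 9/13 = 0.69231
Lowest is class 'water' with precision = 0.4615.

0.4615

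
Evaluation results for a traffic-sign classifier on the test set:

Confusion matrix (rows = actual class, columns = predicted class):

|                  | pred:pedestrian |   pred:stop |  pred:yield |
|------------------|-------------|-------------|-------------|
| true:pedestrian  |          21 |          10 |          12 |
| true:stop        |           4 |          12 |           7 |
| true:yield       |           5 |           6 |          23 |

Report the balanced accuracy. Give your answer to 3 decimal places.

Balanced accuracy = mean of per-class recall.
  pedestrian: recall = 21/43 = 0.4884
  stop: recall = 12/23 = 0.5217
  yield: recall = 23/34 = 0.6765
Mean = (0.4884 + 0.5217 + 0.6765) / 3 = 0.562

0.562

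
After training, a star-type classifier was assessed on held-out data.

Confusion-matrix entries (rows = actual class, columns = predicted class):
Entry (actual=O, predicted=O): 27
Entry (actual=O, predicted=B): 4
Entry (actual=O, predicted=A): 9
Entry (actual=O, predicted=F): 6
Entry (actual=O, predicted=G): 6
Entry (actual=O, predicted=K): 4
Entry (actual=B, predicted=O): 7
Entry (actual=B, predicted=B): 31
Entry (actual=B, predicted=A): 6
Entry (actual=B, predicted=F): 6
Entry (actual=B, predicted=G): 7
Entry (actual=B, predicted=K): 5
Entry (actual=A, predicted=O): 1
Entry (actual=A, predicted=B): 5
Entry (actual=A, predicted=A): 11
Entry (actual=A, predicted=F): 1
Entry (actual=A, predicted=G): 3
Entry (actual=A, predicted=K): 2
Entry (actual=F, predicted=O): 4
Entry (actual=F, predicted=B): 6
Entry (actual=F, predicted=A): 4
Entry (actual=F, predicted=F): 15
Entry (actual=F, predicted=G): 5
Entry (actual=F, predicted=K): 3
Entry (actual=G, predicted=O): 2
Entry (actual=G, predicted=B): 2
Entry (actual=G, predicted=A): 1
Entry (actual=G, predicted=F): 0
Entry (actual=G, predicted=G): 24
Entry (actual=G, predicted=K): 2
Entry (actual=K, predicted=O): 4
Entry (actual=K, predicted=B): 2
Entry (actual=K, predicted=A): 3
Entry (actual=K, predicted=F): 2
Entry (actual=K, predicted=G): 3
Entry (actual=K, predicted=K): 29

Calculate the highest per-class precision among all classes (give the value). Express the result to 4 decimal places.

0.6444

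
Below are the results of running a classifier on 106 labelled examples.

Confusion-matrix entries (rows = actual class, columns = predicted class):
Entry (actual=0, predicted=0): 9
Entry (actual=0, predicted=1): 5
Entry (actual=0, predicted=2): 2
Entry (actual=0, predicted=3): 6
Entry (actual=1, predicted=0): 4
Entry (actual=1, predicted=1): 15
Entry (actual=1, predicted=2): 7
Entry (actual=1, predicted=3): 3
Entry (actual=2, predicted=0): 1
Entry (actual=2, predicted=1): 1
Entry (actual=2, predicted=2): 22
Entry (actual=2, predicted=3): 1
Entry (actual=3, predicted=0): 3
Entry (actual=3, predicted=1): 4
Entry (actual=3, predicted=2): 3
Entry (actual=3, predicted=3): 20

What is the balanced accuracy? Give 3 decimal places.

0.618

Balanced accuracy = mean of per-class recall.
  0: recall = 9/22 = 0.4091
  1: recall = 15/29 = 0.5172
  2: recall = 22/25 = 0.8800
  3: recall = 20/30 = 0.6667
Mean = (0.4091 + 0.5172 + 0.8800 + 0.6667) / 4 = 0.618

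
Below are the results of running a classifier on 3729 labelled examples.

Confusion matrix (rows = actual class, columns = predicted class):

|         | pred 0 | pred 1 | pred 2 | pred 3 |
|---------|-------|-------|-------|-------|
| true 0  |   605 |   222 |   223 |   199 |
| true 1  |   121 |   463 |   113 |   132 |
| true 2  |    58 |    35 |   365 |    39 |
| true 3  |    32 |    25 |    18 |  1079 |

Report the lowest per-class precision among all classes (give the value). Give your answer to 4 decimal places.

0.5076

Per-class precision (TP/(TP+FP)):
  0: TP=605, FP=121+58+32=211 → 605/816 = 0.74142
  1: TP=463, FP=222+35+25=282 → 463/745 = 0.62148
  2: TP=365, FP=223+113+18=354 → 365/719 = 0.50765
  3: TP=1079, FP=199+132+39=370 → 1079/1449 = 0.74465
Lowest is class '2' with precision = 0.5076.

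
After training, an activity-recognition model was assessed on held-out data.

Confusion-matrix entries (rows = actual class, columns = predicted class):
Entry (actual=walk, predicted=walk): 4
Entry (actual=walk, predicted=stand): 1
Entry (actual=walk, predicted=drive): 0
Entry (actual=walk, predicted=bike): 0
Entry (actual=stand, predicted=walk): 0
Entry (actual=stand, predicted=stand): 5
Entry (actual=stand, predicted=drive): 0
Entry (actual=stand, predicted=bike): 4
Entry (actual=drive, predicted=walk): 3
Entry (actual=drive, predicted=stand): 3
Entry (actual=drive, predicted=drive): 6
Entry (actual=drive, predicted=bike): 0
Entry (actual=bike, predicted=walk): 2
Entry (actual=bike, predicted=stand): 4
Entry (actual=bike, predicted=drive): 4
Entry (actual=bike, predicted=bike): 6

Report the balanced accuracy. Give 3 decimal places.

Balanced accuracy = mean of per-class recall.
  walk: recall = 4/5 = 0.8000
  stand: recall = 5/9 = 0.5556
  drive: recall = 6/12 = 0.5000
  bike: recall = 6/16 = 0.3750
Mean = (0.8000 + 0.5556 + 0.5000 + 0.3750) / 4 = 0.558

0.558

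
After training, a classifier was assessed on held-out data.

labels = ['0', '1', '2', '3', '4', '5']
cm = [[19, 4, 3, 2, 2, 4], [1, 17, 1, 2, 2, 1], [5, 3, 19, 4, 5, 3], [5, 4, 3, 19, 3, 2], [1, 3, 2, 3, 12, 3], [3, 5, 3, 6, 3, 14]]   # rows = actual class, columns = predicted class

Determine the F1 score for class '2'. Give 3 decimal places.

Take TP from the diagonal, FP from the rest of the '2' prediction marginal, FN from the rest of the '2' actual marginal.
F1 score = 2·TP/(2·TP+FP+FN).
2: TP=19, FP=3+1+3+2+3=12, FN=5+3+4+5+3=20 → 38/70 = 0.5429

0.543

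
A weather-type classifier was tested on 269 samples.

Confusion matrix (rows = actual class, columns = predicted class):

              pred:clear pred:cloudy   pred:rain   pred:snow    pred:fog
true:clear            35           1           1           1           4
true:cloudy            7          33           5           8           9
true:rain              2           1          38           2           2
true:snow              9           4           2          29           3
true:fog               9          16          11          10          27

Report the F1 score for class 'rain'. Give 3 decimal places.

0.745

F1 score = 2·TP/(2·TP+FP+FN).
rain: TP=38, FP=1+5+2+11=19, FN=2+1+2+2=7 → 76/102 = 0.7451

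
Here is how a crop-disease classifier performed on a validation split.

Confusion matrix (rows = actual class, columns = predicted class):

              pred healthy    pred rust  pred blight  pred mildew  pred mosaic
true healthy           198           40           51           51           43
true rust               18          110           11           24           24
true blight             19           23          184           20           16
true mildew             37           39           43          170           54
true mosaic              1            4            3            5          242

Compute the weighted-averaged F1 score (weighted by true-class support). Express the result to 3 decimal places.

0.624

Per-class F1 score (2·TP/(2·TP+FP+FN)):
  healthy: TP=198, FP=18+19+37+1=75, FN=40+51+51+43=185 → 396/656 = 0.6037
  rust: TP=110, FP=40+23+39+4=106, FN=18+11+24+24=77 → 220/403 = 0.5459
  blight: TP=184, FP=51+11+43+3=108, FN=19+23+20+16=78 → 368/554 = 0.6643
  mildew: TP=170, FP=51+24+20+5=100, FN=37+39+43+54=173 → 340/613 = 0.5546
  mosaic: TP=242, FP=43+24+16+54=137, FN=1+4+3+5=13 → 484/634 = 0.7634
Weighted-F1 score = Σ (supportᵢ/N)·F1 scoreᵢ with N=1430: (383/1430)·0.6037 + (187/1430)·0.5459 + (262/1430)·0.6643 + (343/1430)·0.5546 + (255/1430)·0.7634 = 0.624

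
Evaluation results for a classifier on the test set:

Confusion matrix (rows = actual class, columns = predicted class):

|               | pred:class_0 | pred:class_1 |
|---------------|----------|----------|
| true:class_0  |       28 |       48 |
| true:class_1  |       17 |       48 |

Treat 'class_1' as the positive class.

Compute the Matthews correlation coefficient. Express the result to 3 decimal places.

MCC = (TP·TN − FP·FN) / √((TP+FP)(TP+FN)(TN+FP)(TN+FN))
Numerator = 48·28 − 48·17 = 528
Denominator = √(96·65·76·45) = √21340800 = 4619.6104
MCC = 528 / 4619.6104 = 0.114

0.114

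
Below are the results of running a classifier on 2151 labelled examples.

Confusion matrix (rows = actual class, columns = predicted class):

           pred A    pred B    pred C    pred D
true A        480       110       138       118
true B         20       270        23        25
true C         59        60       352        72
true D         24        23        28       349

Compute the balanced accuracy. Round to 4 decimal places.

0.7094

Balanced accuracy = mean of per-class recall.
  A: recall = 480/846 = 0.56738
  B: recall = 270/338 = 0.79882
  C: recall = 352/543 = 0.64825
  D: recall = 349/424 = 0.82311
Mean = (0.56738 + 0.79882 + 0.64825 + 0.82311) / 4 = 0.7094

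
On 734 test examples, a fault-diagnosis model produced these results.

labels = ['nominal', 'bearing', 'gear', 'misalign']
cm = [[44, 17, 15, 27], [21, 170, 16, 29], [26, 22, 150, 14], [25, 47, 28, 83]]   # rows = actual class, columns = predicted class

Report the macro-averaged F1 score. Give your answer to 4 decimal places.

Per-class F1 score (2·TP/(2·TP+FP+FN)):
  nominal: TP=44, FP=21+26+25=72, FN=17+15+27=59 → 88/219 = 0.40183
  bearing: TP=170, FP=17+22+47=86, FN=21+16+29=66 → 340/492 = 0.69106
  gear: TP=150, FP=15+16+28=59, FN=26+22+14=62 → 300/421 = 0.71259
  misalign: TP=83, FP=27+29+14=70, FN=25+47+28=100 → 166/336 = 0.49405
Macro-F1 score = mean = (0.40183 + 0.69106 + 0.71259 + 0.49405) / 4 = 0.5749

0.5749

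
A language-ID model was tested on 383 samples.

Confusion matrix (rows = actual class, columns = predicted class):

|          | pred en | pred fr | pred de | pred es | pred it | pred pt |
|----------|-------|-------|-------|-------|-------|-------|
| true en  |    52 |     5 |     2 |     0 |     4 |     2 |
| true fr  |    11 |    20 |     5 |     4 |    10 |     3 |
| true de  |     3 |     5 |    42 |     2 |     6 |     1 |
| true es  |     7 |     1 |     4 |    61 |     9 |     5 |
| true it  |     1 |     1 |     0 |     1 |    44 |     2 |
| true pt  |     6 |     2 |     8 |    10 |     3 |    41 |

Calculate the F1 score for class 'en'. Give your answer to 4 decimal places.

0.7172

One-vs-rest for 'en': TP = diagonal; FP = other classes predicted 'en'; FN = 'en' predicted as other.
F1 score = 2·TP/(2·TP+FP+FN).
en: TP=52, FP=11+3+7+1+6=28, FN=5+2+0+4+2=13 → 104/145 = 0.71724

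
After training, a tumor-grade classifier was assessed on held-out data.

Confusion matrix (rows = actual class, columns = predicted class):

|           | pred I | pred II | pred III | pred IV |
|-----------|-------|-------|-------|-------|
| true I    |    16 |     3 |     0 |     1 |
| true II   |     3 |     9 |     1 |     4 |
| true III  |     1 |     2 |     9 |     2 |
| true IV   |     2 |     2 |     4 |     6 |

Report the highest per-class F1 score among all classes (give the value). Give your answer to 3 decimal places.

Per-class F1 score (2·TP/(2·TP+FP+FN)):
  I: TP=16, FP=3+1+2=6, FN=3+0+1=4 → 32/42 = 0.7619
  II: TP=9, FP=3+2+2=7, FN=3+1+4=8 → 18/33 = 0.5455
  III: TP=9, FP=0+1+4=5, FN=1+2+2=5 → 18/28 = 0.6429
  IV: TP=6, FP=1+4+2=7, FN=2+2+4=8 → 12/27 = 0.4444
Highest is class 'I' with F1 score = 0.762.

0.762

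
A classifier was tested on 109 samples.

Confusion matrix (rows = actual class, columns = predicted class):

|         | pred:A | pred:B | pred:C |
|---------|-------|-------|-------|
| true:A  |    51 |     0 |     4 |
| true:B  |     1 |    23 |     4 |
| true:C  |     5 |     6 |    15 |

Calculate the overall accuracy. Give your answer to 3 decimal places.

0.817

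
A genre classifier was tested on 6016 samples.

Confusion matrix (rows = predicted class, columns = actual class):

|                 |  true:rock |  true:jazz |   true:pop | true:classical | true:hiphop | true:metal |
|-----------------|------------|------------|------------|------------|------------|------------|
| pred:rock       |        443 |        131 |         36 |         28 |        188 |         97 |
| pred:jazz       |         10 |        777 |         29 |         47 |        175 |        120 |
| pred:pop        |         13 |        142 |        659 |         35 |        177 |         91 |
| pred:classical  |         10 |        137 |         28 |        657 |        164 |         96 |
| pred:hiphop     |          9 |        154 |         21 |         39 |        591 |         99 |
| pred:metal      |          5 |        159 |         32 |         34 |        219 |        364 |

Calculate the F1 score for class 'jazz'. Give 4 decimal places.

0.5847

F1 score = 2·TP/(2·TP+FP+FN).
jazz: TP=777, FP=10+29+47+175+120=381, FN=131+142+137+154+159=723 → 1554/2658 = 0.58465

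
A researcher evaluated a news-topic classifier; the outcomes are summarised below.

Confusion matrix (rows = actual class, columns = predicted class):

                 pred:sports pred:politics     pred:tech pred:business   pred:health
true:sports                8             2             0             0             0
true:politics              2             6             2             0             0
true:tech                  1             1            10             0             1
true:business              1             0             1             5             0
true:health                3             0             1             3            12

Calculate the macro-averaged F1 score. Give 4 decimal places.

0.6858

Per-class F1 score (2·TP/(2·TP+FP+FN)):
  sports: TP=8, FP=2+1+1+3=7, FN=2+0+0+0=2 → 16/25 = 0.64000
  politics: TP=6, FP=2+1+0+0=3, FN=2+2+0+0=4 → 12/19 = 0.63158
  tech: TP=10, FP=0+2+1+1=4, FN=1+1+0+1=3 → 20/27 = 0.74074
  business: TP=5, FP=0+0+0+3=3, FN=1+0+1+0=2 → 10/15 = 0.66667
  health: TP=12, FP=0+0+1+0=1, FN=3+0+1+3=7 → 24/32 = 0.75000
Macro-F1 score = mean = (0.64000 + 0.63158 + 0.74074 + 0.66667 + 0.75000) / 5 = 0.6858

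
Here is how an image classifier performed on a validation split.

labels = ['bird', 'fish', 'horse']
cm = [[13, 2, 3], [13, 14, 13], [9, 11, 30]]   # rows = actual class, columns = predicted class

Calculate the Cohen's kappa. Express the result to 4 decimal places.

0.2804

Observed agreement pₒ = trace/N = 57/108 = 0.52778
Expected agreement pₑ = Σ (rowᵢ·colᵢ)/N² = (18·35 + 40·27 + 50·46)/108² = 0.34379
κ = (pₒ − pₑ)/(1 − pₑ) = (0.52778 − 0.34379)/(1 − 0.34379) = 0.2804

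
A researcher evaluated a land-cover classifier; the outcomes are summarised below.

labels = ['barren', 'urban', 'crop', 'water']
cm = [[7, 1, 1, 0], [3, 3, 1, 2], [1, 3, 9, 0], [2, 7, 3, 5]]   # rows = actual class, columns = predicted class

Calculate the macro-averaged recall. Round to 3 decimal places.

Per-class recall (TP/(TP+FN)):
  barren: TP=7, FN=1+1+0=2 → 7/9 = 0.7778
  urban: TP=3, FN=3+1+2=6 → 3/9 = 0.3333
  crop: TP=9, FN=1+3+0=4 → 9/13 = 0.6923
  water: TP=5, FN=2+7+3=12 → 5/17 = 0.2941
Macro-recall = mean = (0.7778 + 0.3333 + 0.6923 + 0.2941) / 4 = 0.524

0.524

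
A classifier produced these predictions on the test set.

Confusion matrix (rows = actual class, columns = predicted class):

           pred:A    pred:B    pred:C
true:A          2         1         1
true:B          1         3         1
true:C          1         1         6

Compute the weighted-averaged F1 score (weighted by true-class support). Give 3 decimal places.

Per-class F1 score (2·TP/(2·TP+FP+FN)):
  A: TP=2, FP=1+1=2, FN=1+1=2 → 4/8 = 0.5000
  B: TP=3, FP=1+1=2, FN=1+1=2 → 6/10 = 0.6000
  C: TP=6, FP=1+1=2, FN=1+1=2 → 12/16 = 0.7500
Weighted-F1 score = Σ (supportᵢ/N)·F1 scoreᵢ with N=17: (4/17)·0.5000 + (5/17)·0.6000 + (8/17)·0.7500 = 0.647

0.647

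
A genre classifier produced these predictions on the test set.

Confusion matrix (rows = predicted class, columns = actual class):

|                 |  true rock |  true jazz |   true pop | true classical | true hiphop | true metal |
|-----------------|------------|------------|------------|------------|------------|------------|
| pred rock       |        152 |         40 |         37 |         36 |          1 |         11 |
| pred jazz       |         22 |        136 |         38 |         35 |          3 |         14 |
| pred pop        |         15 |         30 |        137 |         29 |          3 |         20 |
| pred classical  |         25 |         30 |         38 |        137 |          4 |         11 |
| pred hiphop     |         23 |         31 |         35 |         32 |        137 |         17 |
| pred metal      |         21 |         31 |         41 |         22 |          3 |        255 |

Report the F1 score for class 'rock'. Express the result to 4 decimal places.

F1 score = 2·TP/(2·TP+FP+FN).
rock: TP=152, FP=40+37+36+1+11=125, FN=22+15+25+23+21=106 → 304/535 = 0.56822

0.5682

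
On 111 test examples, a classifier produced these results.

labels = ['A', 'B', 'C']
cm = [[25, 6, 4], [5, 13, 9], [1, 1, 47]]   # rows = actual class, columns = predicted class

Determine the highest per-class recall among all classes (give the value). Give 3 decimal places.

Per-class recall (TP/(TP+FN)):
  A: TP=25, FN=6+4=10 → 25/35 = 0.7143
  B: TP=13, FN=5+9=14 → 13/27 = 0.4815
  C: TP=47, FN=1+1=2 → 47/49 = 0.9592
Highest is class 'C' with recall = 0.959.

0.959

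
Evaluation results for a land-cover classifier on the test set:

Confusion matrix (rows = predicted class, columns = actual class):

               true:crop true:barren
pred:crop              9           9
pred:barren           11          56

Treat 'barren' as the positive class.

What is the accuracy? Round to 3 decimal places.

0.765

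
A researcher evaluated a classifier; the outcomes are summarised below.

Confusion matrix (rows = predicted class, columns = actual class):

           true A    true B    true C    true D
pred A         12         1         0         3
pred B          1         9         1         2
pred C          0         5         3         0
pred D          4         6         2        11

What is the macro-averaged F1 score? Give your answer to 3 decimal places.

0.562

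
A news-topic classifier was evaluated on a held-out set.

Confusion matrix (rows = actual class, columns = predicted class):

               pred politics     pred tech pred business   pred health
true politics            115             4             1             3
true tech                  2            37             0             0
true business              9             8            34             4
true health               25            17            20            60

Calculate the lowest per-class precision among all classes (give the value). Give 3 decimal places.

Per-class precision (TP/(TP+FP)):
  politics: TP=115, FP=2+9+25=36 → 115/151 = 0.7616
  tech: TP=37, FP=4+8+17=29 → 37/66 = 0.5606
  business: TP=34, FP=1+0+20=21 → 34/55 = 0.6182
  health: TP=60, FP=3+0+4=7 → 60/67 = 0.8955
Lowest is class 'tech' with precision = 0.561.

0.561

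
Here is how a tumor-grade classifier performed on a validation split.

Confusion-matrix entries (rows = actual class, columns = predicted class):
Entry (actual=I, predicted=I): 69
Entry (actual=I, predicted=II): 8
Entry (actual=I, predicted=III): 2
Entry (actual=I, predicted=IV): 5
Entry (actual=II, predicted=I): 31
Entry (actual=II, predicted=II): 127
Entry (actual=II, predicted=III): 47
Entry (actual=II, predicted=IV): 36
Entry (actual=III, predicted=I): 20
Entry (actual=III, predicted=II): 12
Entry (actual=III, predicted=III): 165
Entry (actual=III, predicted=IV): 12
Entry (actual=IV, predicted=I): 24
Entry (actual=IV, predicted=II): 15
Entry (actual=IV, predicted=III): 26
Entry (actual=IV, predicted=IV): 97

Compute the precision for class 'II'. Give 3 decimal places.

0.784

One-vs-rest for 'II': TP = diagonal; FP = other classes predicted 'II'; FN = 'II' predicted as other.
precision = TP/(TP+FP).
II: TP=127, FP=8+12+15=35 → 127/162 = 0.7840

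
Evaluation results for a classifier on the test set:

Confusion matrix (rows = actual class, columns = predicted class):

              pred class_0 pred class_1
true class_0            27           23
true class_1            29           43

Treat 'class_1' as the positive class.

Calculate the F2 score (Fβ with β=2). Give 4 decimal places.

Fβ = (1+β²)·TP / ((1+β²)·TP + β²·FN + FP), with β²=4
= 5·43 / (5·43 + 4·29 + 23) = 0.6073

0.6073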